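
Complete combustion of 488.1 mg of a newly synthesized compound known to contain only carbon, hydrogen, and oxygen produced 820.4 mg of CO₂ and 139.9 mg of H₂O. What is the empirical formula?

mol C = 0.8204 g CO₂ ÷ 44.009 g/mol = 0.018642 mol
mol H = 2 × 0.1399 g H₂O ÷ 18.015 g/mol = 0.015532 mol
mass O = 0.4881 − (0.22390 + 0.015656) = 0.24854 g → mol O = 0.24854 ÷ 15.999 = 0.015535 mol
Divide by the smallest (0.015532 mol): C 1.200, H 1.000, O 1.000
Multiplying each by 5 gives whole numbers: C 6.00, H 5.00, O 5.00

C6H5O5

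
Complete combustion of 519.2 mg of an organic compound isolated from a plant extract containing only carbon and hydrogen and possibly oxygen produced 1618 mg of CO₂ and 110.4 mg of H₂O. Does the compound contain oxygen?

mol C = 1.618 g CO₂ ÷ 44.009 g/mol = 0.036765 mol
mol H = 2 × 0.1104 g H₂O ÷ 18.015 g/mol = 0.012256 mol
C and H account for only 0.45394 g of the 0.5192 g sample; the remaining 0.065259 g must be oxygen.

yes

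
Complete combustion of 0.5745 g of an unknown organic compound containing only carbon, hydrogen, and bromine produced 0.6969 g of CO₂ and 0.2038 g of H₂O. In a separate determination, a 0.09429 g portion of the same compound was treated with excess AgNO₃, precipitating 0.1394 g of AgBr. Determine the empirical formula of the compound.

mol C = 0.6969 g CO₂ ÷ 44.009 g/mol = 0.015835 mol
mol H = 2 × 0.2038 g H₂O ÷ 18.015 g/mol = 0.022626 mol
From the AgBr data: mol Br per gram of compound = (0.1394 ÷ 187.772) ÷ 0.09429 = 0.0078735 mol/g, so in the 0.5745 g combustion sample mol Br = 0.0045233 mol
Divide by the smallest (0.0045233 mol): C 3.501, H 5.002, Br 1.000
Multiplying each by 2 gives whole numbers: C 7.00, H 10.00, Br 2.00

C7H10Br2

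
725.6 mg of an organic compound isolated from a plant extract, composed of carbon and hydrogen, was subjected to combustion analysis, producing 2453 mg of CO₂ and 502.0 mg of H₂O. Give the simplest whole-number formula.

mol C = 2.453 g CO₂ ÷ 44.009 g/mol = 0.055739 mol
mol H = 2 × 0.5020 g H₂O ÷ 18.015 g/mol = 0.055731 mol
Divide by the smallest (0.055731 mol): C 1.000, H 1.000

CH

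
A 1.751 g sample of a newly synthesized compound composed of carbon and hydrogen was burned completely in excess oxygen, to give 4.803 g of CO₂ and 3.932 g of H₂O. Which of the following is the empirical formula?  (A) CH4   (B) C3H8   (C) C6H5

(A) CH4

mol C = 4.803 g CO₂ ÷ 44.009 g/mol = 0.10914 mol
mol H = 2 × 3.932 g H₂O ÷ 18.015 g/mol = 0.43653 mol
Divide by the smallest (0.10914 mol): C 1.000, H 4.000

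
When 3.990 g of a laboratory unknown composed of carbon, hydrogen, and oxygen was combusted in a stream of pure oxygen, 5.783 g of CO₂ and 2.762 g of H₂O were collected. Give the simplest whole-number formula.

mol C = 5.783 g CO₂ ÷ 44.009 g/mol = 0.13140 mol
mol H = 2 × 2.762 g H₂O ÷ 18.015 g/mol = 0.30663 mol
mass O = 3.990 − (1.5783 + 0.30909) = 2.1026 g → mol O = 2.1026 ÷ 15.999 = 0.13142 mol
Divide by the smallest (0.13140 mol): C 1.000, H 2.333, O 1.000
Multiplying each by 3 gives whole numbers: C 3.00, H 7.00, O 3.00

C3H7O3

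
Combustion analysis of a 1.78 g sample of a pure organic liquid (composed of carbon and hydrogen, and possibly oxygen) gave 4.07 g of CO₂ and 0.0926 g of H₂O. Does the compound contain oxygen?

mol C = 4.07 g CO₂ ÷ 44.009 g/mol = 0.09248 mol
mol H = 2 × 0.0926 g H₂O ÷ 18.015 g/mol = 0.01028 mol
C and H account for only 1.121 g of the 1.78 g sample; the remaining 0.6588 g must be oxygen.

yes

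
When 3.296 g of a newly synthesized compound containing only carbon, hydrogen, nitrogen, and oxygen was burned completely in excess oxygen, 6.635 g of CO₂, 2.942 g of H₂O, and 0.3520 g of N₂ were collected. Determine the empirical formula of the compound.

mol C = 6.635 g CO₂ ÷ 44.009 g/mol = 0.15076 mol
mol H = 2 × 2.942 g H₂O ÷ 18.015 g/mol = 0.32662 mol
mol N = 2 × 0.3520 g N₂ ÷ 28.014 g/mol = 0.025130 mol
mass O = 3.296 − (1.8108 + 0.32923 + 0.35200) = 0.80394 g → mol O = 0.80394 ÷ 15.999 = 0.050249 mol
Divide by the smallest (0.025130 mol): C 5.999, H 12.997, N 1.000, O 2.000

C6H13NO2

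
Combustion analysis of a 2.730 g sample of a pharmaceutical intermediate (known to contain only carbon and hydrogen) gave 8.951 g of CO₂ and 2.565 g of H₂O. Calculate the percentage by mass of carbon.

89.48%

mol C = 8.951 g CO₂ ÷ 44.009 g/mol = 0.20339 mol
mol H = 2 × 2.565 g H₂O ÷ 18.015 g/mol = 0.28476 mol
mass % C = 2.4429 g ÷ 2.730 g × 100%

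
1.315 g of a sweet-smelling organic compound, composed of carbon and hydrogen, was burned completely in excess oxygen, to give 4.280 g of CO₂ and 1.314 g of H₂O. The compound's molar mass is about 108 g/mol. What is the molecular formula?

mol C = 4.280 g CO₂ ÷ 44.009 g/mol = 0.097253 mol
mol H = 2 × 1.314 g H₂O ÷ 18.015 g/mol = 0.14588 mol
Divide by the smallest (0.097253 mol): C 1.000, H 1.500
Multiplying each by 2 gives whole numbers: C 2.00, H 3.00
Empirical formula: C2H3
Empirical-formula mass = 27.05 g/mol; 108 ÷ 27.05 ≈ 4, so the molecular formula is C8H12.

C8H12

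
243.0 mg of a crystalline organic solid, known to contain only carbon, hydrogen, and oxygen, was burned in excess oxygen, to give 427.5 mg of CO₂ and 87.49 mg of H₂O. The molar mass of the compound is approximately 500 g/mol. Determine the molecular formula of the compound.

mol C = 0.4275 g CO₂ ÷ 44.009 g/mol = 0.0097139 mol
mol H = 2 × 0.08749 g H₂O ÷ 18.015 g/mol = 0.0097130 mol
mass O = 0.2430 − (0.11667 + 0.0097907) = 0.11654 g → mol O = 0.11654 ÷ 15.999 = 0.0072839 mol
Divide by the smallest (0.0072839 mol): C 1.334, H 1.333, O 1.000
Multiplying each by 3 gives whole numbers: C 4.00, H 4.00, O 3.00
Empirical formula: C4H4O3
Empirical-formula mass = 100.07 g/mol; 500 ÷ 100.07 ≈ 5, so the molecular formula is C20H20O15.

C20H20O15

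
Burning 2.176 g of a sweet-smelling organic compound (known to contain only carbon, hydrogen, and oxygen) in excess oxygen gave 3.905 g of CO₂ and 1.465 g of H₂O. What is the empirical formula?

mol C = 3.905 g CO₂ ÷ 44.009 g/mol = 0.088732 mol
mol H = 2 × 1.465 g H₂O ÷ 18.015 g/mol = 0.16264 mol
mass O = 2.176 − (1.0658 + 0.16394) = 0.94630 g → mol O = 0.94630 ÷ 15.999 = 0.059147 mol
Divide by the smallest (0.059147 mol): C 1.500, H 2.750, O 1.000
Multiplying each by 4 gives whole numbers: C 6.00, H 11.00, O 4.00

C6H11O4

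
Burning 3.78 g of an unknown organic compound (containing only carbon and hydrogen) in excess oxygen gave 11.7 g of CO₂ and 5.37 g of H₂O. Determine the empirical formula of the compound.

C4H9

mol C = 11.7 g CO₂ ÷ 44.009 g/mol = 0.2659 mol
mol H = 2 × 5.37 g H₂O ÷ 18.015 g/mol = 0.5962 mol
Divide by the smallest (0.2659 mol): C 1.000, H 2.242
Multiplying each by 4 gives whole numbers: C 4.00, H 8.97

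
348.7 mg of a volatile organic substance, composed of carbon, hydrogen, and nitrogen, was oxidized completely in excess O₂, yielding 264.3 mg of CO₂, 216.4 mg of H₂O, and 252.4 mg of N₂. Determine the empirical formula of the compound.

mol C = 0.2643 g CO₂ ÷ 44.009 g/mol = 0.0060056 mol
mol H = 2 × 0.2164 g H₂O ÷ 18.015 g/mol = 0.024024 mol
mol N = 2 × 0.2524 g N₂ ÷ 28.014 g/mol = 0.018020 mol
Divide by the smallest (0.0060056 mol): C 1.000, H 4.000, N 3.000

CH4N3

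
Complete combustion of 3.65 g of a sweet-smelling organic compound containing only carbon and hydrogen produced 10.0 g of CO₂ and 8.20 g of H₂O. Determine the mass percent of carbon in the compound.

mol C = 10.0 g CO₂ ÷ 44.009 g/mol = 0.2272 mol
mol H = 2 × 8.20 g H₂O ÷ 18.015 g/mol = 0.9104 mol
mass % C = 2.729 g ÷ 3.65 g × 100%

74.8%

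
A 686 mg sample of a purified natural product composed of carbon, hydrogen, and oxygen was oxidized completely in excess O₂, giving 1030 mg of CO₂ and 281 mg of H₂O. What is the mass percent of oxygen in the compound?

mol C = 1.03 g CO₂ ÷ 44.009 g/mol = 0.02340 mol
mol H = 2 × 0.281 g H₂O ÷ 18.015 g/mol = 0.03120 mol
mass O = 0.686 − (0.2811 + 0.03145) = 0.3734 g → mol O = 0.3734 ÷ 15.999 = 0.02334 mol
mass % O = 0.3734 g ÷ 0.686 g × 100%

54.4%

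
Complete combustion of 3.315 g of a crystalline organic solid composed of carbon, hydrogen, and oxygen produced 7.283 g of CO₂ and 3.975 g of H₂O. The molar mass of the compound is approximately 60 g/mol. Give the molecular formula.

C3H8O

mol C = 7.283 g CO₂ ÷ 44.009 g/mol = 0.16549 mol
mol H = 2 × 3.975 g H₂O ÷ 18.015 g/mol = 0.44130 mol
mass O = 3.315 − (1.9877 + 0.44483) = 0.88248 g → mol O = 0.88248 ÷ 15.999 = 0.055159 mol
Divide by the smallest (0.055159 mol): C 3.000, H 8.001, O 1.000
Empirical formula: C3H8O
Empirical-formula mass = 60.10 g/mol; 60 ÷ 60.10 ≈ 1, so the molecular formula is C3H8O.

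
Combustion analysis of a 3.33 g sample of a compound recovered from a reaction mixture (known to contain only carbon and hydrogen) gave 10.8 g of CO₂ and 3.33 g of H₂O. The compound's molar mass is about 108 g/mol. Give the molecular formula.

mol C = 10.8 g CO₂ ÷ 44.009 g/mol = 0.2454 mol
mol H = 2 × 3.33 g H₂O ÷ 18.015 g/mol = 0.3697 mol
Divide by the smallest (0.2454 mol): C 1.000, H 1.506
Multiplying each by 2 gives whole numbers: C 2.00, H 3.01
Empirical formula: C2H3
Empirical-formula mass = 27.05 g/mol; 108 ÷ 27.05 ≈ 4, so the molecular formula is C8H12.

C8H12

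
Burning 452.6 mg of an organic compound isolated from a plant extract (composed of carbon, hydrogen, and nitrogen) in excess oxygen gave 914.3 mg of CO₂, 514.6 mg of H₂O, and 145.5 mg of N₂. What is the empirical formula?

mol C = 0.9143 g CO₂ ÷ 44.009 g/mol = 0.020775 mol
mol H = 2 × 0.5146 g H₂O ÷ 18.015 g/mol = 0.057130 mol
mol N = 2 × 0.1455 g N₂ ÷ 28.014 g/mol = 0.010388 mol
Divide by the smallest (0.010388 mol): C 2.000, H 5.500, N 1.000
Multiplying each by 2 gives whole numbers: C 4.00, H 11.00, N 2.00

C4H11N2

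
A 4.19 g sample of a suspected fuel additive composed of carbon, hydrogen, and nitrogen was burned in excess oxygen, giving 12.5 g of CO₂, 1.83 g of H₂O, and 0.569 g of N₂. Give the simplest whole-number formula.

C7H5N

mol C = 12.5 g CO₂ ÷ 44.009 g/mol = 0.2840 mol
mol H = 2 × 1.83 g H₂O ÷ 18.015 g/mol = 0.2032 mol
mol N = 2 × 0.569 g N₂ ÷ 28.014 g/mol = 0.04062 mol
Divide by the smallest (0.04062 mol): C 6.992, H 5.001, N 1.000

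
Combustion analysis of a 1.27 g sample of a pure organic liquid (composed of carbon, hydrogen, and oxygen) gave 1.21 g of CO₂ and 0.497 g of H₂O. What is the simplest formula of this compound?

mol C = 1.21 g CO₂ ÷ 44.009 g/mol = 0.02749 mol
mol H = 2 × 0.497 g H₂O ÷ 18.015 g/mol = 0.05518 mol
mass O = 1.27 − (0.3302 + 0.05562) = 0.8841 g → mol O = 0.8841 ÷ 15.999 = 0.05526 mol
Divide by the smallest (0.02749 mol): C 1.000, H 2.007, O 2.010

CH2O2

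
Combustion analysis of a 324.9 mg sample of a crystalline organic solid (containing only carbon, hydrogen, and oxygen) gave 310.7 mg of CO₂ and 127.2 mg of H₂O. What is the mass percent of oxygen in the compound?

mol C = 0.3107 g CO₂ ÷ 44.009 g/mol = 0.0070599 mol
mol H = 2 × 0.1272 g H₂O ÷ 18.015 g/mol = 0.014122 mol
mass O = 0.3249 − (0.084797 + 0.014235) = 0.22587 g → mol O = 0.22587 ÷ 15.999 = 0.014118 mol
mass % O = 0.22587 g ÷ 0.3249 g × 100%

69.52%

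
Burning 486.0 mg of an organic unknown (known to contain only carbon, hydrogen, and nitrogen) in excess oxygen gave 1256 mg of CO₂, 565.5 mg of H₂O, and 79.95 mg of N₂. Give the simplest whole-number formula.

mol C = 1.256 g CO₂ ÷ 44.009 g/mol = 0.028540 mol
mol H = 2 × 0.5655 g H₂O ÷ 18.015 g/mol = 0.062781 mol
mol N = 2 × 0.07995 g N₂ ÷ 28.014 g/mol = 0.0057079 mol
Divide by the smallest (0.0057079 mol): C 5.000, H 10.999, N 1.000

C5H11N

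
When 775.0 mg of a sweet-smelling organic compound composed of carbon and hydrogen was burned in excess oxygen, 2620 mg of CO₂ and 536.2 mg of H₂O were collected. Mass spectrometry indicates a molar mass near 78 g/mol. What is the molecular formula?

mol C = 2.620 g CO₂ ÷ 44.009 g/mol = 0.059533 mol
mol H = 2 × 0.5362 g H₂O ÷ 18.015 g/mol = 0.059528 mol
Divide by the smallest (0.059528 mol): C 1.000, H 1.000
Empirical formula: CH
Empirical-formula mass = 13.02 g/mol; 78 ÷ 13.02 ≈ 6, so the molecular formula is C6H6.

C6H6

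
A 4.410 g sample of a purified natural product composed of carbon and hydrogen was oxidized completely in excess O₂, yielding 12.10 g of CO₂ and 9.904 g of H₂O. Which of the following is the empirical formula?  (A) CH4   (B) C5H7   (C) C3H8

(A) CH4

mol C = 12.10 g CO₂ ÷ 44.009 g/mol = 0.27494 mol
mol H = 2 × 9.904 g H₂O ÷ 18.015 g/mol = 1.0995 mol
Divide by the smallest (0.27494 mol): C 1.000, H 3.999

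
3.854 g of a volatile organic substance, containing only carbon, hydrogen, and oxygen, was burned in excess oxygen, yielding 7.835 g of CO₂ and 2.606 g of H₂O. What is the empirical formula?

C8H13O4

mol C = 7.835 g CO₂ ÷ 44.009 g/mol = 0.17803 mol
mol H = 2 × 2.606 g H₂O ÷ 18.015 g/mol = 0.28931 mol
mass O = 3.854 − (2.1383 + 0.29163) = 1.4240 g → mol O = 1.4240 ÷ 15.999 = 0.089008 mol
Divide by the smallest (0.089008 mol): C 2.000, H 3.250, O 1.000
Multiplying each by 4 gives whole numbers: C 8.00, H 13.00, O 4.00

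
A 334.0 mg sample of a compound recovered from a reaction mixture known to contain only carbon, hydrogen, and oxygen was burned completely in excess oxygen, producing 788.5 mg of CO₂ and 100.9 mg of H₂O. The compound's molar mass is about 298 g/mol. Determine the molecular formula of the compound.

mol C = 0.7885 g CO₂ ÷ 44.009 g/mol = 0.017917 mol
mol H = 2 × 0.1009 g H₂O ÷ 18.015 g/mol = 0.011202 mol
mass O = 0.3340 − (0.21520 + 0.011291) = 0.10751 g → mol O = 0.10751 ÷ 15.999 = 0.0067198 mol
Divide by the smallest (0.0067198 mol): C 2.666, H 1.667, O 1.000
Multiplying each by 3 gives whole numbers: C 8.00, H 5.00, O 3.00
Empirical formula: C8H5O3
Empirical-formula mass = 149.12 g/mol; 298 ÷ 149.12 ≈ 2, so the molecular formula is C16H10O6.

C16H10O6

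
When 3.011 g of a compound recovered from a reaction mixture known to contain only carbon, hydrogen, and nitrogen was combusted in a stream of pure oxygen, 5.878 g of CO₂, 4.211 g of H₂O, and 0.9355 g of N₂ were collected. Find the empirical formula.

mol C = 5.878 g CO₂ ÷ 44.009 g/mol = 0.13356 mol
mol H = 2 × 4.211 g H₂O ÷ 18.015 g/mol = 0.46750 mol
mol N = 2 × 0.9355 g N₂ ÷ 28.014 g/mol = 0.066788 mol
Divide by the smallest (0.066788 mol): C 2.000, H 7.000, N 1.000

C2H7N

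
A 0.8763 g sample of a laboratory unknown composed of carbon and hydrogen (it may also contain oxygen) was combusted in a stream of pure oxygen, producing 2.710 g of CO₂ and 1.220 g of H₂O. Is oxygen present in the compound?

mol C = 2.710 g CO₂ ÷ 44.009 g/mol = 0.061578 mol
mol H = 2 × 1.220 g H₂O ÷ 18.015 g/mol = 0.13544 mol
C and H together account for 0.87614 g — essentially the entire 0.8763 g sample — so the compound contains no oxygen.

no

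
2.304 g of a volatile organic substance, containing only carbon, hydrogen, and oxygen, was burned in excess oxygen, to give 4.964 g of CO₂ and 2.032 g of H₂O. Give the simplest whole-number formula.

mol C = 4.964 g CO₂ ÷ 44.009 g/mol = 0.11280 mol
mol H = 2 × 2.032 g H₂O ÷ 18.015 g/mol = 0.22559 mol
mass O = 2.304 − (1.3548 + 0.22739) = 0.72182 g → mol O = 0.72182 ÷ 15.999 = 0.045117 mol
Divide by the smallest (0.045117 mol): C 2.500, H 5.000, O 1.000
Multiplying each by 2 gives whole numbers: C 5.00, H 10.00, O 2.00

C5H10O2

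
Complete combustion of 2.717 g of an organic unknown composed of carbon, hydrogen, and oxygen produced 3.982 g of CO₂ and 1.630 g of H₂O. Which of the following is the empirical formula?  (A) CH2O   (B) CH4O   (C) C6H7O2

(A) CH2O

mol C = 3.982 g CO₂ ÷ 44.009 g/mol = 0.090481 mol
mol H = 2 × 1.630 g H₂O ÷ 18.015 g/mol = 0.18096 mol
mass O = 2.717 − (1.0868 + 0.18241) = 1.4478 g → mol O = 1.4478 ÷ 15.999 = 0.090494 mol
Divide by the smallest (0.090481 mol): C 1.000, H 2.000, O 1.000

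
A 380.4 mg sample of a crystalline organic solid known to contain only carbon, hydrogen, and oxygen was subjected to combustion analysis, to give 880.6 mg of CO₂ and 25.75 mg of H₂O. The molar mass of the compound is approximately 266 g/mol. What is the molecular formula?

C14H2O6

mol C = 0.8806 g CO₂ ÷ 44.009 g/mol = 0.020010 mol
mol H = 2 × 0.02575 g H₂O ÷ 18.015 g/mol = 0.0028587 mol
mass O = 0.3804 − (0.24033 + 0.0028816) = 0.13718 g → mol O = 0.13718 ÷ 15.999 = 0.0085745 mol
Divide by the smallest (0.0028587 mol): C 6.999, H 1.000, O 2.999
Empirical formula: C7HO3
Empirical-formula mass = 133.08 g/mol; 266 ÷ 133.08 ≈ 2, so the molecular formula is C14H2O6.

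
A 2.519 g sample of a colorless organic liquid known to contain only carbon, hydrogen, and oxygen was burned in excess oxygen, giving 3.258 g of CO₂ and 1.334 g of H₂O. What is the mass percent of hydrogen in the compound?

5.93%

mol C = 3.258 g CO₂ ÷ 44.009 g/mol = 0.074030 mol
mol H = 2 × 1.334 g H₂O ÷ 18.015 g/mol = 0.14810 mol
mass O = 2.519 − (0.88918 + 0.14928) = 1.4805 g → mol O = 1.4805 ÷ 15.999 = 0.092539 mol
mass % H = 0.14928 g ÷ 2.519 g × 100%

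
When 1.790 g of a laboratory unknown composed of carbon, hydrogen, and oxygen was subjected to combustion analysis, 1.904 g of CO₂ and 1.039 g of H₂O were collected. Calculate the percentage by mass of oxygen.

mol C = 1.904 g CO₂ ÷ 44.009 g/mol = 0.043264 mol
mol H = 2 × 1.039 g H₂O ÷ 18.015 g/mol = 0.11535 mol
mass O = 1.790 − (0.51964 + 0.11627) = 1.1541 g → mol O = 1.1541 ÷ 15.999 = 0.072135 mol
mass % O = 1.1541 g ÷ 1.790 g × 100%

64.47%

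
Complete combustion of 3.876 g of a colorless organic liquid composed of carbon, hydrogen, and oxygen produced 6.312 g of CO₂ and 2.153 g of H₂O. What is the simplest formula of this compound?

C6H10O5

mol C = 6.312 g CO₂ ÷ 44.009 g/mol = 0.14343 mol
mol H = 2 × 2.153 g H₂O ÷ 18.015 g/mol = 0.23902 mol
mass O = 3.876 − (1.7227 + 0.24094) = 1.9124 g → mol O = 1.9124 ÷ 15.999 = 0.11953 mol
Divide by the smallest (0.11953 mol): C 1.200, H 2.000, O 1.000
Multiplying each by 5 gives whole numbers: C 6.00, H 10.00, O 5.00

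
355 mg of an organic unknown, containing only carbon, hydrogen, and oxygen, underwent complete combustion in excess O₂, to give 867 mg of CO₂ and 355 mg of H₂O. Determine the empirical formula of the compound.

mol C = 0.867 g CO₂ ÷ 44.009 g/mol = 0.01970 mol
mol H = 2 × 0.355 g H₂O ÷ 18.015 g/mol = 0.03941 mol
mass O = 0.355 − (0.2366 + 0.03973) = 0.07865 g → mol O = 0.07865 ÷ 15.999 = 0.004916 mol
Divide by the smallest (0.004916 mol): C 4.007, H 8.017, O 1.000

C4H8O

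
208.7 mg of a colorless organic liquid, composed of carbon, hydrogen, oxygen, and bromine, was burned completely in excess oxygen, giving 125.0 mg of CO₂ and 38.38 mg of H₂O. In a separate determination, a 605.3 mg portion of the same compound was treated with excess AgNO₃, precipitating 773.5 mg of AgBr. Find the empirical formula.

mol C = 0.1250 g CO₂ ÷ 44.009 g/mol = 0.0028403 mol
mol H = 2 × 0.03838 g H₂O ÷ 18.015 g/mol = 0.0042609 mol
From the AgBr data: mol Br per gram of compound = (0.7735 ÷ 187.772) ÷ 0.6053 = 0.0068055 mol/g, so in the 0.2087 g combustion sample mol Br = 0.0014203 mol
mass O = 0.2087 − (0.034115 + 0.0042950 + 0.11349) = 0.056802 g → mol O = 0.056802 ÷ 15.999 = 0.0035503 mol
Divide by the smallest (0.0014203 mol): C 2.000, H 3.000, Br 1.000, O 2.500
Multiplying each by 2 gives whole numbers: C 4.00, H 6.00, Br 2.00, O 5.00

C4H6Br2O5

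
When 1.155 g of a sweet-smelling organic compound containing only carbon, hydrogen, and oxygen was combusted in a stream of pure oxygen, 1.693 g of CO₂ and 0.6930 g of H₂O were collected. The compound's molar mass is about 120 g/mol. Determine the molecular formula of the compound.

C4H8O4

mol C = 1.693 g CO₂ ÷ 44.009 g/mol = 0.038469 mol
mol H = 2 × 0.6930 g H₂O ÷ 18.015 g/mol = 0.076936 mol
mass O = 1.155 − (0.46206 + 0.077551) = 0.61539 g → mol O = 0.61539 ÷ 15.999 = 0.038464 mol
Divide by the smallest (0.038464 mol): C 1.000, H 2.000, O 1.000
Empirical formula: CH2O
Empirical-formula mass = 30.03 g/mol; 120 ÷ 30.03 ≈ 4, so the molecular formula is C4H8O4.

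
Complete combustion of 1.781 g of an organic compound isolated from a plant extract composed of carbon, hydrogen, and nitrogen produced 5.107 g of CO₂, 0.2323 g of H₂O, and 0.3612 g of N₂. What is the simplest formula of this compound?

C9H2N2

mol C = 5.107 g CO₂ ÷ 44.009 g/mol = 0.11604 mol
mol H = 2 × 0.2323 g H₂O ÷ 18.015 g/mol = 0.025790 mol
mol N = 2 × 0.3612 g N₂ ÷ 28.014 g/mol = 0.025787 mol
Divide by the smallest (0.025787 mol): C 4.500, H 1.000, N 1.000
Multiplying each by 2 gives whole numbers: C 9.00, H 2.00, N 2.00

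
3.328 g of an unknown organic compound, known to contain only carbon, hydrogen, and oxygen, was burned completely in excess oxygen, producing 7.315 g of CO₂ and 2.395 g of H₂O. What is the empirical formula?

C5H8O2

mol C = 7.315 g CO₂ ÷ 44.009 g/mol = 0.16622 mol
mol H = 2 × 2.395 g H₂O ÷ 18.015 g/mol = 0.26589 mol
mass O = 3.328 − (1.9964 + 0.26802) = 1.0636 g → mol O = 1.0636 ÷ 15.999 = 0.066477 mol
Divide by the smallest (0.066477 mol): C 2.500, H 4.000, O 1.000
Multiplying each by 2 gives whole numbers: C 5.00, H 8.00, O 2.00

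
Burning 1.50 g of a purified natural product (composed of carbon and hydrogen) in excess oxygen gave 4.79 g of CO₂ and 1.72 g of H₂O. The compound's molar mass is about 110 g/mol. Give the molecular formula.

C8H14

mol C = 4.79 g CO₂ ÷ 44.009 g/mol = 0.1088 mol
mol H = 2 × 1.72 g H₂O ÷ 18.015 g/mol = 0.1910 mol
Divide by the smallest (0.1088 mol): C 1.000, H 1.754
Multiplying each by 4 gives whole numbers: C 4.00, H 7.02
Empirical formula: C4H7
Empirical-formula mass = 55.10 g/mol; 110 ÷ 55.10 ≈ 2, so the molecular formula is C8H14.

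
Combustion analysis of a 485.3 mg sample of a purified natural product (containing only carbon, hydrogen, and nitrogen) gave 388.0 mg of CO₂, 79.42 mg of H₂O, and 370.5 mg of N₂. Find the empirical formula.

mol C = 0.3880 g CO₂ ÷ 44.009 g/mol = 0.0088164 mol
mol H = 2 × 0.07942 g H₂O ÷ 18.015 g/mol = 0.0088171 mol
mol N = 2 × 0.3705 g N₂ ÷ 28.014 g/mol = 0.026451 mol
Divide by the smallest (0.0088164 mol): C 1.000, H 1.000, N 3.000

CHN3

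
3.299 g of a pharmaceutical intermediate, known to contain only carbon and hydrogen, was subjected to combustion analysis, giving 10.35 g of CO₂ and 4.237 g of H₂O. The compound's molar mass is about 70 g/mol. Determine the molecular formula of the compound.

C5H10

mol C = 10.35 g CO₂ ÷ 44.009 g/mol = 0.23518 mol
mol H = 2 × 4.237 g H₂O ÷ 18.015 g/mol = 0.47039 mol
Divide by the smallest (0.23518 mol): C 1.000, H 2.000
Empirical formula: CH2
Empirical-formula mass = 14.03 g/mol; 70 ÷ 14.03 ≈ 5, so the molecular formula is C5H10.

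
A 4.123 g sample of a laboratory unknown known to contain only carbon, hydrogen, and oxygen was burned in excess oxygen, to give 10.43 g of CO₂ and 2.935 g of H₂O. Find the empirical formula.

C8H11O2

mol C = 10.43 g CO₂ ÷ 44.009 g/mol = 0.23700 mol
mol H = 2 × 2.935 g H₂O ÷ 18.015 g/mol = 0.32584 mol
mass O = 4.123 − (2.8466 + 0.32845) = 0.94798 g → mol O = 0.94798 ÷ 15.999 = 0.059253 mol
Divide by the smallest (0.059253 mol): C 4.000, H 5.499, O 1.000
Multiplying each by 2 gives whole numbers: C 8.00, H 11.00, O 2.00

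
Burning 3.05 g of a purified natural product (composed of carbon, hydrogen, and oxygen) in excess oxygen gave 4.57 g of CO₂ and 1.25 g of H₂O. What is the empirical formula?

C3H4O3

mol C = 4.57 g CO₂ ÷ 44.009 g/mol = 0.1038 mol
mol H = 2 × 1.25 g H₂O ÷ 18.015 g/mol = 0.1388 mol
mass O = 3.05 − (1.247 + 0.1399) = 1.663 g → mol O = 1.663 ÷ 15.999 = 0.1039 mol
Divide by the smallest (0.1038 mol): C 1.000, H 1.336, O 1.001
Multiplying each by 3 gives whole numbers: C 3.00, H 4.01, O 3.00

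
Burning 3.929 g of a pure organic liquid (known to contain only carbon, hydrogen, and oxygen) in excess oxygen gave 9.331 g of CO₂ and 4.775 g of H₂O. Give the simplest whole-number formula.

mol C = 9.331 g CO₂ ÷ 44.009 g/mol = 0.21202 mol
mol H = 2 × 4.775 g H₂O ÷ 18.015 g/mol = 0.53011 mol
mass O = 3.929 − (2.5466 + 0.53435) = 0.84802 g → mol O = 0.84802 ÷ 15.999 = 0.053004 mol
Divide by the smallest (0.053004 mol): C 4.000, H 10.001, O 1.000

C4H10O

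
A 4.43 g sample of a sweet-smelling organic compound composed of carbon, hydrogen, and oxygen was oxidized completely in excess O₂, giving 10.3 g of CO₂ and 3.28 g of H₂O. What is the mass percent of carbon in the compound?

63.5%

mol C = 10.3 g CO₂ ÷ 44.009 g/mol = 0.2340 mol
mol H = 2 × 3.28 g H₂O ÷ 18.015 g/mol = 0.3641 mol
mass O = 4.43 − (2.811 + 0.3671) = 1.252 g → mol O = 1.252 ÷ 15.999 = 0.07825 mol
mass % C = 2.811 g ÷ 4.43 g × 100%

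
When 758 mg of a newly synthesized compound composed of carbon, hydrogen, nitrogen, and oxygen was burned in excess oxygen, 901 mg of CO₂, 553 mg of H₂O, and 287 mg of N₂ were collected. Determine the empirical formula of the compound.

mol C = 0.901 g CO₂ ÷ 44.009 g/mol = 0.02047 mol
mol H = 2 × 0.553 g H₂O ÷ 18.015 g/mol = 0.06139 mol
mol N = 2 × 0.287 g N₂ ÷ 28.014 g/mol = 0.02049 mol
mass O = 0.758 − (0.2459 + 0.06188 + 0.2870) = 0.1632 g → mol O = 0.1632 ÷ 15.999 = 0.01020 mol
Divide by the smallest (0.01020 mol): C 2.007, H 6.018, N 2.009, O 1.000

C2H6N2O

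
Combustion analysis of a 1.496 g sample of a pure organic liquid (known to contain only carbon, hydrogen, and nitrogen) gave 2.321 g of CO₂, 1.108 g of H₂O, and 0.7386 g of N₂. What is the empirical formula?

C3H7N3

mol C = 2.321 g CO₂ ÷ 44.009 g/mol = 0.052739 mol
mol H = 2 × 1.108 g H₂O ÷ 18.015 g/mol = 0.12301 mol
mol N = 2 × 0.7386 g N₂ ÷ 28.014 g/mol = 0.052731 mol
Divide by the smallest (0.052731 mol): C 1.000, H 2.333, N 1.000
Multiplying each by 3 gives whole numbers: C 3.00, H 7.00, N 3.00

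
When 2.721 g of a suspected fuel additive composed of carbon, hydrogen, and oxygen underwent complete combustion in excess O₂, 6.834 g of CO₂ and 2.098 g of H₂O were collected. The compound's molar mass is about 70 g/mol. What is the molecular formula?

C4H6O

mol C = 6.834 g CO₂ ÷ 44.009 g/mol = 0.15529 mol
mol H = 2 × 2.098 g H₂O ÷ 18.015 g/mol = 0.23292 mol
mass O = 2.721 − (1.8651 + 0.23478) = 0.62107 g → mol O = 0.62107 ÷ 15.999 = 0.038820 mol
Divide by the smallest (0.038820 mol): C 4.000, H 6.000, O 1.000
Empirical formula: C4H6O
Empirical-formula mass = 70.09 g/mol; 70 ÷ 70.09 ≈ 1, so the molecular formula is C4H6O.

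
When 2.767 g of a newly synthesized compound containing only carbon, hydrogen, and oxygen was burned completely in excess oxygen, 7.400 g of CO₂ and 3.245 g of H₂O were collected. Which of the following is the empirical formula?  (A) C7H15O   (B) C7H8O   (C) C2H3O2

mol C = 7.400 g CO₂ ÷ 44.009 g/mol = 0.16815 mol
mol H = 2 × 3.245 g H₂O ÷ 18.015 g/mol = 0.36026 mol
mass O = 2.767 − (2.0196 + 0.36314) = 0.38424 g → mol O = 0.38424 ÷ 15.999 = 0.024017 mol
Divide by the smallest (0.024017 mol): C 7.001, H 15.000, O 1.000

(A) C7H15O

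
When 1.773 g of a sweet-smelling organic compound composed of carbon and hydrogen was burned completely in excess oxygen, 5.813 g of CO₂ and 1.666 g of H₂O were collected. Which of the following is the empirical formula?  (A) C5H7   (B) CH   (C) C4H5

(A) C5H7

mol C = 5.813 g CO₂ ÷ 44.009 g/mol = 0.13209 mol
mol H = 2 × 1.666 g H₂O ÷ 18.015 g/mol = 0.18496 mol
Divide by the smallest (0.13209 mol): C 1.000, H 1.400
Multiplying each by 5 gives whole numbers: C 5.00, H 7.00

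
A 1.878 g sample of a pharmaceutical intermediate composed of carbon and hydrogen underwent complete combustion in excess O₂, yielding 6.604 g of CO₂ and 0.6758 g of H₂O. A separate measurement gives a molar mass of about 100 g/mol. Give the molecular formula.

C8H4

mol C = 6.604 g CO₂ ÷ 44.009 g/mol = 0.15006 mol
mol H = 2 × 0.6758 g H₂O ÷ 18.015 g/mol = 0.075026 mol
Divide by the smallest (0.075026 mol): C 2.000, H 1.000
Empirical formula: C2H
Empirical-formula mass = 25.03 g/mol; 100 ÷ 25.03 ≈ 4, so the molecular formula is C8H4.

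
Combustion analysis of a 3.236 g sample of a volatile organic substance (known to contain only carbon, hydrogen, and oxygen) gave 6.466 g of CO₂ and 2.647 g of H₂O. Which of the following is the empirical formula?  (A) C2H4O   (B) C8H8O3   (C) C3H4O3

(A) C2H4O

mol C = 6.466 g CO₂ ÷ 44.009 g/mol = 0.14692 mol
mol H = 2 × 2.647 g H₂O ÷ 18.015 g/mol = 0.29387 mol
mass O = 3.236 − (1.7647 + 0.29622) = 1.1751 g → mol O = 1.1751 ÷ 15.999 = 0.073447 mol
Divide by the smallest (0.073447 mol): C 2.000, H 4.001, O 1.000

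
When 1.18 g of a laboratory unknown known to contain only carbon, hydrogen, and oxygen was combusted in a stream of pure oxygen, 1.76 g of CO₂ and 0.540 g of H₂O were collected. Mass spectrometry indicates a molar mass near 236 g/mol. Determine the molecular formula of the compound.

mol C = 1.76 g CO₂ ÷ 44.009 g/mol = 0.03999 mol
mol H = 2 × 0.540 g H₂O ÷ 18.015 g/mol = 0.05995 mol
mass O = 1.18 − (0.4803 + 0.06043) = 0.6392 g → mol O = 0.6392 ÷ 15.999 = 0.03995 mol
Divide by the smallest (0.03995 mol): C 1.001, H 1.500, O 1.000
Multiplying each by 2 gives whole numbers: C 2.00, H 3.00, O 2.00
Empirical formula: C2H3O2
Empirical-formula mass = 59.04 g/mol; 236 ÷ 59.04 ≈ 4, so the molecular formula is C8H12O8.

C8H12O8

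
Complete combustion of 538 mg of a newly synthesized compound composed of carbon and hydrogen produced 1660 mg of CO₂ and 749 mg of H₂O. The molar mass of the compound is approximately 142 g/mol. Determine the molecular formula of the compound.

C10H22

mol C = 1.66 g CO₂ ÷ 44.009 g/mol = 0.03772 mol
mol H = 2 × 0.749 g H₂O ÷ 18.015 g/mol = 0.08315 mol
Divide by the smallest (0.03772 mol): C 1.000, H 2.205
Multiplying each by 5 gives whole numbers: C 5.00, H 11.02
Empirical formula: C5H11
Empirical-formula mass = 71.14 g/mol; 142 ÷ 71.14 ≈ 2, so the molecular formula is C10H22.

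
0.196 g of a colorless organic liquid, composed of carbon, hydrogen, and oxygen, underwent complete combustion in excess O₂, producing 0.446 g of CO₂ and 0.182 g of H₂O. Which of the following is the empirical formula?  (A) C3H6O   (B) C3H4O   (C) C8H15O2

(A) C3H6O

mol C = 0.446 g CO₂ ÷ 44.009 g/mol = 0.01013 mol
mol H = 2 × 0.182 g H₂O ÷ 18.015 g/mol = 0.02021 mol
mass O = 0.196 − (0.1217 + 0.02037) = 0.05391 g → mol O = 0.05391 ÷ 15.999 = 0.003370 mol
Divide by the smallest (0.003370 mol): C 3.008, H 5.996, O 1.000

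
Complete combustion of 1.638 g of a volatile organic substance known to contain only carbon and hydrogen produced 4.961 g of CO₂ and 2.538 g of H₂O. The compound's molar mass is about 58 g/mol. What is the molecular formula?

mol C = 4.961 g CO₂ ÷ 44.009 g/mol = 0.11273 mol
mol H = 2 × 2.538 g H₂O ÷ 18.015 g/mol = 0.28177 mol
Divide by the smallest (0.11273 mol): C 1.000, H 2.500
Multiplying each by 2 gives whole numbers: C 2.00, H 5.00
Empirical formula: C2H5
Empirical-formula mass = 29.06 g/mol; 58 ÷ 29.06 ≈ 2, so the molecular formula is C4H10.

C4H10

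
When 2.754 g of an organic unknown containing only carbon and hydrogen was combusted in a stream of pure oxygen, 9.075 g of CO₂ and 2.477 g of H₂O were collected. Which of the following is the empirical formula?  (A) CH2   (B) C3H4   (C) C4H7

mol C = 9.075 g CO₂ ÷ 44.009 g/mol = 0.20621 mol
mol H = 2 × 2.477 g H₂O ÷ 18.015 g/mol = 0.27499 mol
Divide by the smallest (0.20621 mol): C 1.000, H 1.334
Multiplying each by 3 gives whole numbers: C 3.00, H 4.00

(B) C3H4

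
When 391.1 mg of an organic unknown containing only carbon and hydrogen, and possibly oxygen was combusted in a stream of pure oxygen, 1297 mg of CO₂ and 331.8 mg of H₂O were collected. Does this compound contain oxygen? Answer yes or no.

mol C = 1.297 g CO₂ ÷ 44.009 g/mol = 0.029471 mol
mol H = 2 × 0.3318 g H₂O ÷ 18.015 g/mol = 0.036836 mol
C and H together account for 0.39111 g — essentially the entire 0.3911 g sample — so the compound contains no oxygen.

no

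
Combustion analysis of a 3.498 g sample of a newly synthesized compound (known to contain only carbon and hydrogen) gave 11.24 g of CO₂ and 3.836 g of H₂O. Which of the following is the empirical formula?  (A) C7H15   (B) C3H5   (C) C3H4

mol C = 11.24 g CO₂ ÷ 44.009 g/mol = 0.25540 mol
mol H = 2 × 3.836 g H₂O ÷ 18.015 g/mol = 0.42587 mol
Divide by the smallest (0.25540 mol): C 1.000, H 1.667
Multiplying each by 3 gives whole numbers: C 3.00, H 5.00

(B) C3H5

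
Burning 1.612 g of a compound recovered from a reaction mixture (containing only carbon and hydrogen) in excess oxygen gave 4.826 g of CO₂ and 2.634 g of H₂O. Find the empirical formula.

C3H8

mol C = 4.826 g CO₂ ÷ 44.009 g/mol = 0.10966 mol
mol H = 2 × 2.634 g H₂O ÷ 18.015 g/mol = 0.29242 mol
Divide by the smallest (0.10966 mol): C 1.000, H 2.667
Multiplying each by 3 gives whole numbers: C 3.00, H 8.00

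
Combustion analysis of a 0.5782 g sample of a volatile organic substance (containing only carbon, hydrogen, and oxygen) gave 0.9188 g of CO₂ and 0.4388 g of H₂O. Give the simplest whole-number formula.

mol C = 0.9188 g CO₂ ÷ 44.009 g/mol = 0.020878 mol
mol H = 2 × 0.4388 g H₂O ÷ 18.015 g/mol = 0.048715 mol
mass O = 0.5782 − (0.25076 + 0.049105) = 0.27834 g → mol O = 0.27834 ÷ 15.999 = 0.017397 mol
Divide by the smallest (0.017397 mol): C 1.200, H 2.800, O 1.000
Multiplying each by 5 gives whole numbers: C 6.00, H 14.00, O 5.00

C6H14O5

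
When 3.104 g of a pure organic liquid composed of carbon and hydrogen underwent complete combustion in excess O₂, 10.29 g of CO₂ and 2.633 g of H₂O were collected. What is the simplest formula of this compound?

C4H5

mol C = 10.29 g CO₂ ÷ 44.009 g/mol = 0.23382 mol
mol H = 2 × 2.633 g H₂O ÷ 18.015 g/mol = 0.29231 mol
Divide by the smallest (0.23382 mol): C 1.000, H 1.250
Multiplying each by 4 gives whole numbers: C 4.00, H 5.00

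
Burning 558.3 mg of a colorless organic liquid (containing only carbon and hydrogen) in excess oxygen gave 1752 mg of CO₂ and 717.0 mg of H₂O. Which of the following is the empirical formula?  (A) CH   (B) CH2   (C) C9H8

mol C = 1.752 g CO₂ ÷ 44.009 g/mol = 0.039810 mol
mol H = 2 × 0.7170 g H₂O ÷ 18.015 g/mol = 0.079600 mol
Divide by the smallest (0.039810 mol): C 1.000, H 2.000

(B) CH2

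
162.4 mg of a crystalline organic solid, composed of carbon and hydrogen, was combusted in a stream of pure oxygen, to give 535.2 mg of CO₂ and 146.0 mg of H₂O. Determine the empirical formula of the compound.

mol C = 0.5352 g CO₂ ÷ 44.009 g/mol = 0.012161 mol
mol H = 2 × 0.1460 g H₂O ÷ 18.015 g/mol = 0.016209 mol
Divide by the smallest (0.012161 mol): C 1.000, H 1.333
Multiplying each by 3 gives whole numbers: C 3.00, H 4.00

C3H4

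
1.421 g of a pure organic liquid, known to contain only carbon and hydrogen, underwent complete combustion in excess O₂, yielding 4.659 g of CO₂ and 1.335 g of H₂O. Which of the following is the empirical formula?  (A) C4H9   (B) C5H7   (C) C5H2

(B) C5H7

mol C = 4.659 g CO₂ ÷ 44.009 g/mol = 0.10586 mol
mol H = 2 × 1.335 g H₂O ÷ 18.015 g/mol = 0.14821 mol
Divide by the smallest (0.10586 mol): C 1.000, H 1.400
Multiplying each by 5 gives whole numbers: C 5.00, H 7.00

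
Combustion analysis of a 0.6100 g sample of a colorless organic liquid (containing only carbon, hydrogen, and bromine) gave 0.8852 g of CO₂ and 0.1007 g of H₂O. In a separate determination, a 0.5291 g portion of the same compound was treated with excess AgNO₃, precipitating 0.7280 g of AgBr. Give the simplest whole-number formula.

mol C = 0.8852 g CO₂ ÷ 44.009 g/mol = 0.020114 mol
mol H = 2 × 0.1007 g H₂O ÷ 18.015 g/mol = 0.011180 mol
From the AgBr data: mol Br per gram of compound = (0.7280 ÷ 187.772) ÷ 0.5291 = 0.0073276 mol/g, so in the 0.6100 g combustion sample mol Br = 0.0044698 mol
Divide by the smallest (0.0044698 mol): C 4.500, H 2.501, Br 1.000
Multiplying each by 2 gives whole numbers: C 9.00, H 5.00, Br 2.00

C9H5Br2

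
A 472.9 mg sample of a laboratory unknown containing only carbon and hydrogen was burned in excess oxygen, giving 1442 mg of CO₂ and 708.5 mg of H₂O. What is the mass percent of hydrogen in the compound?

mol C = 1.442 g CO₂ ÷ 44.009 g/mol = 0.032766 mol
mol H = 2 × 0.7085 g H₂O ÷ 18.015 g/mol = 0.078657 mol
mass % H = 0.079286 g ÷ 0.4729 g × 100%

16.77%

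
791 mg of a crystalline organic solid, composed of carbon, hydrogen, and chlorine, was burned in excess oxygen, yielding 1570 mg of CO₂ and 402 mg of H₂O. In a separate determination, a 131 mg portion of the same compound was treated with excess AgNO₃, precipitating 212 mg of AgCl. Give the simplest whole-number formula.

mol C = 1.57 g CO₂ ÷ 44.009 g/mol = 0.03567 mol
mol H = 2 × 0.402 g H₂O ÷ 18.015 g/mol = 0.04463 mol
From the AgCl data: mol Cl per gram of compound = (0.212 ÷ 143.318) ÷ 0.131 = 0.01129 mol/g, so in the 0.791 g combustion sample mol Cl = 0.008932 mol
Divide by the smallest (0.008932 mol): C 3.994, H 4.997, Cl 1.000

C4H5Cl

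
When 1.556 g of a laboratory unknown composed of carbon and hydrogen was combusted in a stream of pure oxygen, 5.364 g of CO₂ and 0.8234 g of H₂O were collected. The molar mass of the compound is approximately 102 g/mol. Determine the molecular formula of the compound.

C8H6

mol C = 5.364 g CO₂ ÷ 44.009 g/mol = 0.12188 mol
mol H = 2 × 0.8234 g H₂O ÷ 18.015 g/mol = 0.091413 mol
Divide by the smallest (0.091413 mol): C 1.333, H 1.000
Multiplying each by 3 gives whole numbers: C 4.00, H 3.00
Empirical formula: C4H3
Empirical-formula mass = 51.07 g/mol; 102 ÷ 51.07 ≈ 2, so the molecular formula is C8H6.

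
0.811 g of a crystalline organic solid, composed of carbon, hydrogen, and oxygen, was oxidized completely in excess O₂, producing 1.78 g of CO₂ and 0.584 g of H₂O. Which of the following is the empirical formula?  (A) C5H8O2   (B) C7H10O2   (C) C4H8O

mol C = 1.78 g CO₂ ÷ 44.009 g/mol = 0.04045 mol
mol H = 2 × 0.584 g H₂O ÷ 18.015 g/mol = 0.06483 mol
mass O = 0.811 − (0.4858 + 0.06535) = 0.2598 g → mol O = 0.2598 ÷ 15.999 = 0.01624 mol
Divide by the smallest (0.01624 mol): C 2.490, H 3.992, O 1.000
Multiplying each by 2 gives whole numbers: C 4.98, H 7.98, O 2.00

(A) C5H8O2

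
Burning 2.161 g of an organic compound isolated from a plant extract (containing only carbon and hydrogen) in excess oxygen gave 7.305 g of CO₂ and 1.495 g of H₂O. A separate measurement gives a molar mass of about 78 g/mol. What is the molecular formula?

C6H6

mol C = 7.305 g CO₂ ÷ 44.009 g/mol = 0.16599 mol
mol H = 2 × 1.495 g H₂O ÷ 18.015 g/mol = 0.16597 mol
Divide by the smallest (0.16597 mol): C 1.000, H 1.000
Empirical formula: CH
Empirical-formula mass = 13.02 g/mol; 78 ÷ 13.02 ≈ 6, so the molecular formula is C6H6.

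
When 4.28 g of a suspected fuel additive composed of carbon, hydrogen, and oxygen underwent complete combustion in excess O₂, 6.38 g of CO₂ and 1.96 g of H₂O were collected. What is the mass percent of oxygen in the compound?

mol C = 6.38 g CO₂ ÷ 44.009 g/mol = 0.1450 mol
mol H = 2 × 1.96 g H₂O ÷ 18.015 g/mol = 0.2176 mol
mass O = 4.28 − (1.741 + 0.2193) = 2.319 g → mol O = 2.319 ÷ 15.999 = 0.1450 mol
mass % O = 2.319 g ÷ 4.28 g × 100%

54.2%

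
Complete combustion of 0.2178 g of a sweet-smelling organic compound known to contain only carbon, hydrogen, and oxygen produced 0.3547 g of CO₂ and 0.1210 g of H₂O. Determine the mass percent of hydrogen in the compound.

mol C = 0.3547 g CO₂ ÷ 44.009 g/mol = 0.0080597 mol
mol H = 2 × 0.1210 g H₂O ÷ 18.015 g/mol = 0.013433 mol
mass O = 0.2178 − (0.096805 + 0.013541) = 0.10745 g → mol O = 0.10745 ÷ 15.999 = 0.0067163 mol
mass % H = 0.013541 g ÷ 0.2178 g × 100%

6.22%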